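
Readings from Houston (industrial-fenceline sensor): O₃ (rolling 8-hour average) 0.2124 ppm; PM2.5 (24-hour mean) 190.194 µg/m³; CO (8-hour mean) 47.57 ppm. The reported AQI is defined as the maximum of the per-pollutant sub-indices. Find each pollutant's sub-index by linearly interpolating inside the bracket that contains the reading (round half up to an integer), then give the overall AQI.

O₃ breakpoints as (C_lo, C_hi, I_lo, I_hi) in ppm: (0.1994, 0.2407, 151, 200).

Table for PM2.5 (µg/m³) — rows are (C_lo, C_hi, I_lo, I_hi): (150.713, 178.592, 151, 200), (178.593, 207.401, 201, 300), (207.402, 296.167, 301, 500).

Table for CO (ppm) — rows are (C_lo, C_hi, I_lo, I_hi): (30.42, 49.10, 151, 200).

O₃: row 0.1994–0.2407 (AQI 151–200). (200−151)·(0.2124−0.1994)/(0.2407−0.1994) + 151 = 49·0.0130/0.0413 + 151 ≈ 166.42 → 166.
PM2.5: 190.194 ∈ [178.593, 207.401] ↔ index [201, 300].
201 + (190.194−178.593)·(300−201)/(207.401−178.593) = 201 + 11.601·99/28.808 ≈ 240.87, so AQI = 241.
CO: 47.57 lies in 30.42–49.10, so I_lo=151, I_hi=200, C_lo=30.42, C_hi=49.10.
(200−151)/(49.10−30.42) × (47.57−30.42) + 151 = 49/18.68 × 17.15 + 151 ≈ 195.99 → 196.
Sub-indices: O₃→166, PM2.5→241, CO→196. Overall AQI = max = 241; dominant pollutant is PM2.5.

241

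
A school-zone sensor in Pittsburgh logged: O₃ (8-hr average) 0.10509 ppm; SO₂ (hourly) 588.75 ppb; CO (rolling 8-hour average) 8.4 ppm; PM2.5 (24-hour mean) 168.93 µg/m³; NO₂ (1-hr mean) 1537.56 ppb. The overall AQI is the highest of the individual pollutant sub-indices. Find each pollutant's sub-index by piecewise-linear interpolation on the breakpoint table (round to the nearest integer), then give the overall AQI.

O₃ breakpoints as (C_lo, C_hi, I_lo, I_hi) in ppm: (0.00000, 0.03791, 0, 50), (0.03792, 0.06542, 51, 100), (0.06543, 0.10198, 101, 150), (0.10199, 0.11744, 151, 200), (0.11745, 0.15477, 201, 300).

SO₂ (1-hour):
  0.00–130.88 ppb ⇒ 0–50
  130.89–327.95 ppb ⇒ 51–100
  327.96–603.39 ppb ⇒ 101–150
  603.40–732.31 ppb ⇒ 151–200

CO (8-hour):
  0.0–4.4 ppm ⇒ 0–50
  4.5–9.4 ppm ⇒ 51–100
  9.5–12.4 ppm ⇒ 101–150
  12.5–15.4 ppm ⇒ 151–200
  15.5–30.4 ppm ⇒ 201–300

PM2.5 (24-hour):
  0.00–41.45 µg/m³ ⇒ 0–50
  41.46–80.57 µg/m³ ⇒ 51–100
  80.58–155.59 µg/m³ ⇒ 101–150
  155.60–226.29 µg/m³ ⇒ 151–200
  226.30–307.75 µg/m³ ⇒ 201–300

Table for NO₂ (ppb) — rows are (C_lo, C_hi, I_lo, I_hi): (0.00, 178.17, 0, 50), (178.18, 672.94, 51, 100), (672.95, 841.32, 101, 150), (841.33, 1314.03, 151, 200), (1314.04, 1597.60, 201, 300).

279

O₃: 0.10509 lies in 0.10199–0.11744, so I_lo=151, I_hi=200, C_lo=0.10199, C_hi=0.11744.
(200−151)/(0.11744−0.10199) × (0.10509−0.10199) + 151 = 49/0.01545 × 0.00310 + 151 ≈ 160.83 → 161.
SO₂: 588.75 ∈ [327.96, 603.39] ↔ index [101, 150].
101 + (588.75−327.96)·(150−101)/(603.39−327.96) = 101 + 260.79·49/275.43 ≈ 147.40, so AQI = 147.
CO: row 4.5–9.4 (AQI 51–100). (100−51)·(8.4−4.5)/(9.4−4.5) + 51 = 49·3.9/4.9 + 51 ≈ 90.00 → 90.
PM2.5: row 155.60–226.29 (AQI 151–200). (200−151)·(168.93−155.60)/(226.29−155.60) + 151 = 49·13.33/70.69 + 151 ≈ 160.24 → 160.
NO₂ 1537.56: bracket 1314.04–1597.60 → index 201–300; slope 99/283.56, offset 223.52.
AQI = 201 + 99/283.56·223.52 ≈ 279.04 ⇒ 279.
Sub-indices: O₃→161, SO₂→147, CO→90, PM2.5→160, NO₂→279. Overall AQI = max = 279; dominant pollutant is NO₂.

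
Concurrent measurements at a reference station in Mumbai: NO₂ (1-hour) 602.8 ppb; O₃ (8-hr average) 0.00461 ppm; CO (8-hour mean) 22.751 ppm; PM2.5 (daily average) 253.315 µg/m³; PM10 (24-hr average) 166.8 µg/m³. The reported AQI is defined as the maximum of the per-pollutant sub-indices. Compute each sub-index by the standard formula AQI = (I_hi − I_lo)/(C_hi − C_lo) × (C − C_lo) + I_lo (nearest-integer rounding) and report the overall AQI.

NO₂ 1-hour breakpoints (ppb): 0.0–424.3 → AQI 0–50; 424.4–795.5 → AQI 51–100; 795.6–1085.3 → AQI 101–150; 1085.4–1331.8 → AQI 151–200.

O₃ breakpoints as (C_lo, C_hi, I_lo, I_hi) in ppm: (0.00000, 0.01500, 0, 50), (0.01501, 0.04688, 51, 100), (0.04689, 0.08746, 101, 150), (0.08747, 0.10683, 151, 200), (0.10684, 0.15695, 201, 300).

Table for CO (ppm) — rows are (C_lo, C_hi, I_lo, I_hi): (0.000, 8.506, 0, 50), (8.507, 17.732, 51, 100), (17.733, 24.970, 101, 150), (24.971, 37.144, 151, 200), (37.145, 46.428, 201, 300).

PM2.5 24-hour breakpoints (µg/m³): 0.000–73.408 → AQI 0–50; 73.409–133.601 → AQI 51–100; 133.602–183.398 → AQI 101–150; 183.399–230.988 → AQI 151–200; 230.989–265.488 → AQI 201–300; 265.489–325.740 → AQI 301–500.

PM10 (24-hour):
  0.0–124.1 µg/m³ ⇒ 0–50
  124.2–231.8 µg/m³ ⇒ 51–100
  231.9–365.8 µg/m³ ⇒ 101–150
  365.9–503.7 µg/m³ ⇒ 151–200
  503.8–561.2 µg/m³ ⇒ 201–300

265

NO₂: 602.8 lies in 424.4–795.5, so I_lo=51, I_hi=100, C_lo=424.4, C_hi=795.5.
(100−51)/(795.5−424.4) × (602.8−424.4) + 51 = 49/371.1 × 178.4 + 51 ≈ 74.56 → 75.
O₃: 0.00461 lies in 0.00000–0.01500, so I_lo=0, I_hi=50, C_lo=0.00000, C_hi=0.01500.
(50−0)/(0.01500−0.00000) × (0.00461−0.00000) + 0 = 50/0.01500 × 0.00461 + 0 ≈ 15.37 → 15.
CO 22.751: bracket 17.733–24.970 → index 101–150; slope 49/7.237, offset 5.018.
AQI = 101 + 49/7.237·5.018 ≈ 134.98 ⇒ 135.
PM2.5: row 230.989–265.488 (AQI 201–300). (300−201)·(253.315−230.989)/(265.488−230.989) + 201 = 99·22.326/34.499 + 201 ≈ 265.07 → 265.
PM10: 166.8 ∈ [124.2, 231.8] ↔ index [51, 100].
51 + (166.8−124.2)·(100−51)/(231.8−124.2) = 51 + 42.6·49/107.6 ≈ 70.40, so AQI = 70.
Sub-indices: NO₂→75, O₃→15, CO→135, PM2.5→265, PM10→70. Overall AQI = max = 265; dominant pollutant is PM2.5.
AQI 265: Very Unhealthy.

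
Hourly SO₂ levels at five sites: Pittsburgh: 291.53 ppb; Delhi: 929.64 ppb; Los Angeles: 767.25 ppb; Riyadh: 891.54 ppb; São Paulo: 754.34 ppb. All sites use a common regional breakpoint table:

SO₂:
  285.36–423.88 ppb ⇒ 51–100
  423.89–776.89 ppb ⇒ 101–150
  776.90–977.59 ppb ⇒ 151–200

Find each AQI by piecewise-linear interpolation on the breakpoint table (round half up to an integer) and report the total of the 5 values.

716

Pittsburgh: row 285.36–423.88 (AQI 51–100). (100−51)·(291.53−285.36)/(423.88−285.36) + 51 = 49·6.17/138.52 + 51 ≈ 53.18 → 53.
Delhi 929.64: bracket 776.90–977.59 → index 151–200; slope 49/200.69, offset 152.74.
AQI = 151 + 49/200.69·152.74 ≈ 188.29 ⇒ 188.
Los Angeles: 767.25 lies in 423.89–776.89, so I_lo=101, I_hi=150, C_lo=423.89, C_hi=776.89.
(150−101)/(776.89−423.89) × (767.25−423.89) + 101 = 49/353.00 × 343.36 + 101 ≈ 148.66 → 149.
Riyadh 891.54: bracket 776.90–977.59 → index 151–200; slope 49/200.69, offset 114.64.
AQI = 151 + 49/200.69·114.64 ≈ 178.99 ⇒ 179.
São Paulo: 754.34 ∈ [423.89, 776.89] ↔ index [101, 150].
101 + (754.34−423.89)·(150−101)/(776.89−423.89) = 101 + 330.45·49/353.00 ≈ 146.87, so AQI = 147.
AQIs: Pittsburgh=53, Delhi=188, Los Angeles=149, Riyadh=179, São Paulo=147. Sum = 53 + 188 + 149 + 179 + 147 = 716.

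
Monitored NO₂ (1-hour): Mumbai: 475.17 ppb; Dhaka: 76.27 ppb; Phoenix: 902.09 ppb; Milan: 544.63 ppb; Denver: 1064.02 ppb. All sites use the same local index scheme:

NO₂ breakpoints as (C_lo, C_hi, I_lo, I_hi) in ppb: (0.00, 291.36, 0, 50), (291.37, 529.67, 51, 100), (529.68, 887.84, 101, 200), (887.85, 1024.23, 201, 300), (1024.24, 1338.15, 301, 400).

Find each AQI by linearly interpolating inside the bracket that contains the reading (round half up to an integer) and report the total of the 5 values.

732

Mumbai 475.17: bracket 291.37–529.67 → index 51–100; slope 49/238.30, offset 183.80.
AQI = 51 + 49/238.30·183.80 ≈ 88.79 ⇒ 89.
Dhaka 76.27: bracket 0.00–291.36 → index 0–50; slope 50/291.36, offset 76.27.
AQI = 0 + 50/291.36·76.27 ≈ 13.09 ⇒ 13.
Phoenix: 902.09 ∈ [887.85, 1024.23] ↔ index [201, 300].
201 + (902.09−887.85)·(300−201)/(1024.23−887.85) = 201 + 14.24·99/136.38 ≈ 211.34, so AQI = 211.
Milan: 544.63 lies in 529.68–887.84, so I_lo=101, I_hi=200, C_lo=529.68, C_hi=887.84.
(200−101)/(887.84−529.68) × (544.63−529.68) + 101 = 99/358.16 × 14.95 + 101 ≈ 105.13 → 105.
Denver: row 1024.24–1338.15 (AQI 301–400). (400−301)·(1064.02−1024.24)/(1338.15−1024.24) + 301 = 99·39.78/313.91 + 301 ≈ 313.55 → 314.
AQIs: Mumbai=89, Dhaka=13, Phoenix=211, Milan=105, Denver=314. Sum = 89 + 13 + 211 + 105 + 314 = 732.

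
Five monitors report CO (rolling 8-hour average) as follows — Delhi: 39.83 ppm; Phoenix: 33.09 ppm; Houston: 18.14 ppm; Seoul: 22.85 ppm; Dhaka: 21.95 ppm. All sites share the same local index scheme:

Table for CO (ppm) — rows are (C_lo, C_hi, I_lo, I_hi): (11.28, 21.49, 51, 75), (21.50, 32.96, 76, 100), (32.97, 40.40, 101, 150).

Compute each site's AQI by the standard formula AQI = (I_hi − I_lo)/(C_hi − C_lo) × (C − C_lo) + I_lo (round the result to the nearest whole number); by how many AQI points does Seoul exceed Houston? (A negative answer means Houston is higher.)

12

Delhi: 39.83 ∈ [32.97, 40.40] ↔ index [101, 150].
101 + (39.83−32.97)·(150−101)/(40.40−32.97) = 101 + 6.86·49/7.43 ≈ 146.24, so AQI = 146.
Phoenix 33.09: bracket 32.97–40.40 → index 101–150; slope 49/7.43, offset 0.12.
AQI = 101 + 49/7.43·0.12 ≈ 101.79 ⇒ 102.
Houston: row 11.28–21.49 (AQI 51–75). (75−51)·(18.14−11.28)/(21.49−11.28) + 51 = 24·6.86/10.21 + 51 ≈ 67.13 → 67.
Seoul: 22.85 ∈ [21.50, 32.96] ↔ index [76, 100].
76 + (22.85−21.50)·(100−76)/(32.96−21.50) = 76 + 1.35·24/11.46 ≈ 78.83, so AQI = 79.
Dhaka: row 21.50–32.96 (AQI 76–100). (100−76)·(21.95−21.50)/(32.96−21.50) + 76 = 24·0.45/11.46 + 76 ≈ 76.94 → 77.
AQIs: Delhi=146, Phoenix=102, Houston=67, Seoul=79, Dhaka=77. Seoul (79) − Houston (67) = 12.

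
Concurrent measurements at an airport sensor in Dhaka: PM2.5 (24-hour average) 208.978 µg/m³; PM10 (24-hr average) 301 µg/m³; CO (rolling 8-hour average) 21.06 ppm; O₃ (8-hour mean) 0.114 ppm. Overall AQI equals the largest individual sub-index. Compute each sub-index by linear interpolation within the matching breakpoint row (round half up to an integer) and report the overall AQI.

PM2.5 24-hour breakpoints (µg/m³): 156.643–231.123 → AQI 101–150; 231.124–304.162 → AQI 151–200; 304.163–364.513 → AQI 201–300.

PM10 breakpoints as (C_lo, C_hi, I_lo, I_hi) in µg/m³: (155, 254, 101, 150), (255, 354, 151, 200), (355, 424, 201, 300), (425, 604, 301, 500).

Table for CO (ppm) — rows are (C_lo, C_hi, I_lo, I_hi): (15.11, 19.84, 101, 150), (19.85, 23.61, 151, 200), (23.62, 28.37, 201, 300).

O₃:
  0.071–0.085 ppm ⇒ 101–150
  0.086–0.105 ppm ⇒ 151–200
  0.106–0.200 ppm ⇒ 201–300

PM2.5: 208.978 ∈ [156.643, 231.123] ↔ index [101, 150].
101 + (208.978−156.643)·(150−101)/(231.123−156.643) = 101 + 52.335·49/74.480 ≈ 135.43, so AQI = 135.
PM10 301: bracket 255–354 → index 151–200; slope 49/99, offset 46.
AQI = 151 + 49/99·46 ≈ 173.77 ⇒ 174.
CO: 21.06 ∈ [19.85, 23.61] ↔ index [151, 200].
151 + (21.06−19.85)·(200−151)/(23.61−19.85) = 151 + 1.21·49/3.76 ≈ 166.77, so AQI = 167.
O₃: 0.114 lies in 0.106–0.200, so I_lo=201, I_hi=300, C_lo=0.106, C_hi=0.200.
(300−201)/(0.200−0.106) × (0.114−0.106) + 201 = 99/0.094 × 0.008 + 201 ≈ 209.43 → 209.
Sub-indices: PM2.5→135, PM10→174, CO→167, O₃→209. Overall AQI = max = 209; dominant pollutant is O₃.

209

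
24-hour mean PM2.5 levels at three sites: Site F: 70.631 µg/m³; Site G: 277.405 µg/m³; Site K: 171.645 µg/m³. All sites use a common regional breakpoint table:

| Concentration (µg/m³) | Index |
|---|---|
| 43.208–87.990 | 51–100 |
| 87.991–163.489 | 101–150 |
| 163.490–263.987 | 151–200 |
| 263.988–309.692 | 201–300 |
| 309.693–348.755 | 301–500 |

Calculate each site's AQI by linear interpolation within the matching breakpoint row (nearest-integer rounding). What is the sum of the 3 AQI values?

466

Site F: 70.631 lies in 43.208–87.990, so I_lo=51, I_hi=100, C_lo=43.208, C_hi=87.990.
(100−51)/(87.990−43.208) × (70.631−43.208) + 51 = 49/44.782 × 27.423 + 51 ≈ 81.01 → 81.
Site G: 277.405 ∈ [263.988, 309.692] ↔ index [201, 300].
201 + (277.405−263.988)·(300−201)/(309.692−263.988) = 201 + 13.417·99/45.704 ≈ 230.06, so AQI = 230.
Site K: 171.645 lies in 163.490–263.987, so I_lo=151, I_hi=200, C_lo=163.490, C_hi=263.987.
(200−151)/(263.987−163.490) × (171.645−163.490) + 151 = 49/100.497 × 8.155 + 151 ≈ 154.98 → 155.
AQIs: Site F=81, Site G=230, Site K=155. Sum = 81 + 230 + 155 = 466.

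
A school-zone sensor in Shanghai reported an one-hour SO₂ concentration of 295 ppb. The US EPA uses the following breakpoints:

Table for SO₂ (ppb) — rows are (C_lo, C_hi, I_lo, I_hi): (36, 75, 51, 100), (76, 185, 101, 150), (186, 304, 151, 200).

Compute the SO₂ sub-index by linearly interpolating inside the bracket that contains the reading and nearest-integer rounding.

SO₂ 295: bracket 186–304 → index 151–200; slope 49/118, offset 109.
AQI = 151 + 49/118·109 ≈ 196.26 ⇒ 196.

196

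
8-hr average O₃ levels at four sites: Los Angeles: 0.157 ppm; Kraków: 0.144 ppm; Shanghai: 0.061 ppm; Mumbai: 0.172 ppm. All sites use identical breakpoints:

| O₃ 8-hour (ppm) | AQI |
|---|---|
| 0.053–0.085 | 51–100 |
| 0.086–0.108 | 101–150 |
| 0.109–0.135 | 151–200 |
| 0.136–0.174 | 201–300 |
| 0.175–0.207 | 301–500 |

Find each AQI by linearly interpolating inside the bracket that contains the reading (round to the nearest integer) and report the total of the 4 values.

Los Angeles: 0.157 lies in 0.136–0.174, so I_lo=201, I_hi=300, C_lo=0.136, C_hi=0.174.
(300−201)/(0.174−0.136) × (0.157−0.136) + 201 = 99/0.038 × 0.021 + 201 ≈ 255.71 → 256.
Kraków: 0.144 ∈ [0.136, 0.174] ↔ index [201, 300].
201 + (0.144−0.136)·(300−201)/(0.174−0.136) = 201 + 0.008·99/0.038 ≈ 221.84, so AQI = 222.
Shanghai 0.061: bracket 0.053–0.085 → index 51–100; slope 49/0.032, offset 0.008.
AQI = 51 + 49/0.032·0.008 ≈ 63.25 ⇒ 63.
Mumbai: 0.172 lies in 0.136–0.174, so I_lo=201, I_hi=300, C_lo=0.136, C_hi=0.174.
(300−201)/(0.174−0.136) × (0.172−0.136) + 201 = 99/0.038 × 0.036 + 201 ≈ 294.79 → 295.
AQIs: Los Angeles=256, Kraków=222, Shanghai=63, Mumbai=295. Sum = 256 + 222 + 63 + 295 = 836.

836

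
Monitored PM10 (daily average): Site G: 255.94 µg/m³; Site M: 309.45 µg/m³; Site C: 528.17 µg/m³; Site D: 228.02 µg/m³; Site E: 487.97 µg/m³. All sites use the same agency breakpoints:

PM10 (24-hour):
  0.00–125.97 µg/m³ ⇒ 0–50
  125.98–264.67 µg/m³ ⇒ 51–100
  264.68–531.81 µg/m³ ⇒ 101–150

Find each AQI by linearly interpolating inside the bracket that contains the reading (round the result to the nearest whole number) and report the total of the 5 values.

Site G 255.94: bracket 125.98–264.67 → index 51–100; slope 49/138.69, offset 129.96.
AQI = 51 + 49/138.69·129.96 ≈ 96.92 ⇒ 97.
Site M: 309.45 lies in 264.68–531.81, so I_lo=101, I_hi=150, C_lo=264.68, C_hi=531.81.
(150−101)/(531.81−264.68) × (309.45−264.68) + 101 = 49/267.13 × 44.77 + 101 ≈ 109.21 → 109.
Site C: 528.17 ∈ [264.68, 531.81] ↔ index [101, 150].
101 + (528.17−264.68)·(150−101)/(531.81−264.68) = 101 + 263.49·49/267.13 ≈ 149.33, so AQI = 149.
Site D: row 125.98–264.67 (AQI 51–100). (100−51)·(228.02−125.98)/(264.67−125.98) + 51 = 49·102.04/138.69 + 51 ≈ 87.05 → 87.
Site E: 487.97 lies in 264.68–531.81, so I_lo=101, I_hi=150, C_lo=264.68, C_hi=531.81.
(150−101)/(531.81−264.68) × (487.97−264.68) + 101 = 49/267.13 × 223.29 + 101 ≈ 141.96 → 142.
AQIs: Site G=97, Site M=109, Site C=149, Site D=87, Site E=142. Sum = 97 + 109 + 149 + 87 + 142 = 584.

584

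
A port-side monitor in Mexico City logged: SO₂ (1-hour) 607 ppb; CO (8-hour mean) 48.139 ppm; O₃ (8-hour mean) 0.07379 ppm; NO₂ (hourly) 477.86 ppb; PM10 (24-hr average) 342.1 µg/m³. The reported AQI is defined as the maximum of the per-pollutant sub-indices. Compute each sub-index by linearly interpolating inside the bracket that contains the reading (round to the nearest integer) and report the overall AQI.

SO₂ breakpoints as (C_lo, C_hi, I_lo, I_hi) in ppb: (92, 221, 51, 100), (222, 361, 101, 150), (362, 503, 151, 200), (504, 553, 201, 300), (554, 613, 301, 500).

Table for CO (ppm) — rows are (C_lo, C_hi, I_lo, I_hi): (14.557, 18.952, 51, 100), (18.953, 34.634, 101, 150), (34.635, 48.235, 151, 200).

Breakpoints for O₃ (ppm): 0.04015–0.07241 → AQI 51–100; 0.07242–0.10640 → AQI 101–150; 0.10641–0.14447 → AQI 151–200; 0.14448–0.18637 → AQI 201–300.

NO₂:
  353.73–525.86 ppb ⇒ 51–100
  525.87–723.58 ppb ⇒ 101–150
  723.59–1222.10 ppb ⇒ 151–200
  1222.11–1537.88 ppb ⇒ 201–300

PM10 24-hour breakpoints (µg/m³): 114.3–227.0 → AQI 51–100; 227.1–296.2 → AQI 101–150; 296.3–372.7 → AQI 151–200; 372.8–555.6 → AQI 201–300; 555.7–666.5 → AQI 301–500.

480

SO₂: 607 ∈ [554, 613] ↔ index [301, 500].
301 + (607−554)·(500−301)/(613−554) = 301 + 53·199/59 ≈ 479.76, so AQI = 480.
CO 48.139: bracket 34.635–48.235 → index 151–200; slope 49/13.600, offset 13.504.
AQI = 151 + 49/13.600·13.504 ≈ 199.65 ⇒ 200.
O₃: 0.07379 lies in 0.07242–0.10640, so I_lo=101, I_hi=150, C_lo=0.07242, C_hi=0.10640.
(150−101)/(0.10640−0.07242) × (0.07379−0.07242) + 101 = 49/0.03398 × 0.00137 + 101 ≈ 102.98 → 103.
NO₂ 477.86: bracket 353.73–525.86 → index 51–100; slope 49/172.13, offset 124.13.
AQI = 51 + 49/172.13·124.13 ≈ 86.34 ⇒ 86.
PM10: 342.1 lies in 296.3–372.7, so I_lo=151, I_hi=200, C_lo=296.3, C_hi=372.7.
(200−151)/(372.7−296.3) × (342.1−296.3) + 151 = 49/76.4 × 45.8 + 151 ≈ 180.37 → 180.
Sub-indices: SO₂→480, CO→200, O₃→103, NO₂→86, PM10→180. Overall AQI = max = 480; dominant pollutant is SO₂.
AQI 480: Hazardous.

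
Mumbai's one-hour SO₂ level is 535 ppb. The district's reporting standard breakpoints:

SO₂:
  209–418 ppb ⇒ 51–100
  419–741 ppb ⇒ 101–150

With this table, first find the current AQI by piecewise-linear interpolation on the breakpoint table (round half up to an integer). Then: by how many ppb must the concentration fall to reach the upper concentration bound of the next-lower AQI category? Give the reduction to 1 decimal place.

SO₂ 535: bracket 419–741 → index 101–150; slope 49/322, offset 116.
AQI = 101 + 49/322·116 ≈ 118.65 ⇒ 119.
Current AQI 119 is in the Unhealthy for Sensitive Groups range (101–150). The next-lower category tops out at AQI 100, whose upper concentration bound is 418 ppb.
Reduction needed = 535 − 418 = 117.0 ppb.

117.0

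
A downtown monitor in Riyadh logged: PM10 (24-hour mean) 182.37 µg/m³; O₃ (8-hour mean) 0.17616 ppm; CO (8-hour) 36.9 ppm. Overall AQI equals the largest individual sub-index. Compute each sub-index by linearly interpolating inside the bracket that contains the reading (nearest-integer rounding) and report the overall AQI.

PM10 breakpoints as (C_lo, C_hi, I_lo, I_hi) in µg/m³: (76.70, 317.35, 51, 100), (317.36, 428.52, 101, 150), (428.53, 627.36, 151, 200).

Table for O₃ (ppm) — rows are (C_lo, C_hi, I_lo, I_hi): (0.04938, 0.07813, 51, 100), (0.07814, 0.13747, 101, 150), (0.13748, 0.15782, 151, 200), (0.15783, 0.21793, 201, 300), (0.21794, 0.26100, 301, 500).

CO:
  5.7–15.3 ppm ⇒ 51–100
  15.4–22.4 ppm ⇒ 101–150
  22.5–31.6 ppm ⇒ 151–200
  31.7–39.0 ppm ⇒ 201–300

PM10: 182.37 lies in 76.70–317.35, so I_lo=51, I_hi=100, C_lo=76.70, C_hi=317.35.
(100−51)/(317.35−76.70) × (182.37−76.70) + 51 = 49/240.65 × 105.67 + 51 ≈ 72.52 → 73.
O₃: 0.17616 ∈ [0.15783, 0.21793] ↔ index [201, 300].
201 + (0.17616−0.15783)·(300−201)/(0.21793−0.15783) = 201 + 0.01833·99/0.06010 ≈ 231.19, so AQI = 231.
CO: 36.9 lies in 31.7–39.0, so I_lo=201, I_hi=300, C_lo=31.7, C_hi=39.0.
(300−201)/(39.0−31.7) × (36.9−31.7) + 201 = 99/7.3 × 5.2 + 201 ≈ 271.52 → 272.
Sub-indices: PM10→73, O₃→231, CO→272. Overall AQI = max = 272; dominant pollutant is CO.

272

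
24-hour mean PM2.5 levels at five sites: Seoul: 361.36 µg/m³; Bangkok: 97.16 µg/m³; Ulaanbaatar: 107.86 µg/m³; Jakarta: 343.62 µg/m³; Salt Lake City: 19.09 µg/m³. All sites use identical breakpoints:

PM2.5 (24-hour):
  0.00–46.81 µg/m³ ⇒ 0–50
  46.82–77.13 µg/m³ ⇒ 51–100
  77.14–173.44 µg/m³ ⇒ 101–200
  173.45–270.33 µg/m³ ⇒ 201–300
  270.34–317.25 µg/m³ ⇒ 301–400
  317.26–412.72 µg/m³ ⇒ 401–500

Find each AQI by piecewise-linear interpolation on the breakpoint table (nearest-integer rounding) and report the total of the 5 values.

1150

Seoul: 361.36 lies in 317.26–412.72, so I_lo=401, I_hi=500, C_lo=317.26, C_hi=412.72.
(500−401)/(412.72−317.26) × (361.36−317.26) + 401 = 99/95.46 × 44.10 + 401 ≈ 446.74 → 447.
Bangkok: row 77.14–173.44 (AQI 101–200). (200−101)·(97.16−77.14)/(173.44−77.14) + 101 = 99·20.02/96.30 + 101 ≈ 121.58 → 122.
Ulaanbaatar: row 77.14–173.44 (AQI 101–200). (200−101)·(107.86−77.14)/(173.44−77.14) + 101 = 99·30.72/96.30 + 101 ≈ 132.58 → 133.
Jakarta: row 317.26–412.72 (AQI 401–500). (500−401)·(343.62−317.26)/(412.72−317.26) + 401 = 99·26.36/95.46 + 401 ≈ 428.34 → 428.
Salt Lake City: 19.09 lies in 0.00–46.81, so I_lo=0, I_hi=50, C_lo=0.00, C_hi=46.81.
(50−0)/(46.81−0.00) × (19.09−0.00) + 0 = 50/46.81 × 19.09 + 0 ≈ 20.39 → 20.
AQIs: Seoul=447, Bangkok=122, Ulaanbaatar=133, Jakarta=428, Salt Lake City=20. Sum = 447 + 122 + 133 + 428 + 20 = 1150.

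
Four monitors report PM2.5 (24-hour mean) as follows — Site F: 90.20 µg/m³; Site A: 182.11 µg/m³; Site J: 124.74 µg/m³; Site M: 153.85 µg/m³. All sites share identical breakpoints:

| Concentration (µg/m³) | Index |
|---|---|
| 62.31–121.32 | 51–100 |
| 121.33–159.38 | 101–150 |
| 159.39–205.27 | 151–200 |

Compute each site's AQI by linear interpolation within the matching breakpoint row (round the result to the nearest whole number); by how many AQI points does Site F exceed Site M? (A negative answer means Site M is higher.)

-69

Site F: 90.20 ∈ [62.31, 121.32] ↔ index [51, 100].
51 + (90.20−62.31)·(100−51)/(121.32−62.31) = 51 + 27.89·49/59.01 ≈ 74.16, so AQI = 74.
Site A: 182.11 ∈ [159.39, 205.27] ↔ index [151, 200].
151 + (182.11−159.39)·(200−151)/(205.27−159.39) = 151 + 22.72·49/45.88 ≈ 175.27, so AQI = 175.
Site J 124.74: bracket 121.33–159.38 → index 101–150; slope 49/38.05, offset 3.41.
AQI = 101 + 49/38.05·3.41 ≈ 105.39 ⇒ 105.
Site M: 153.85 ∈ [121.33, 159.38] ↔ index [101, 150].
101 + (153.85−121.33)·(150−101)/(159.38−121.33) = 101 + 32.52·49/38.05 ≈ 142.88, so AQI = 143.
AQIs: Site F=74, Site A=175, Site J=105, Site M=143. Site F (74) − Site M (143) = -69.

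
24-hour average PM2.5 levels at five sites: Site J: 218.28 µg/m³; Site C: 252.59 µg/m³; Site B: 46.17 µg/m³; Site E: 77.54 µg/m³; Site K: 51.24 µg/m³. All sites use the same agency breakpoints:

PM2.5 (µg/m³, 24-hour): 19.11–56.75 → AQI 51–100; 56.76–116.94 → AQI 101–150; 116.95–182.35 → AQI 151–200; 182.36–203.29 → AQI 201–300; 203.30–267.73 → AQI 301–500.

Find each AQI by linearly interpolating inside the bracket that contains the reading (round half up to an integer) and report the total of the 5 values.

Site J: 218.28 ∈ [203.30, 267.73] ↔ index [301, 500].
301 + (218.28−203.30)·(500−301)/(267.73−203.30) = 301 + 14.98·199/64.43 ≈ 347.27, so AQI = 347.
Site C: row 203.30–267.73 (AQI 301–500). (500−301)·(252.59−203.30)/(267.73−203.30) + 301 = 199·49.29/64.43 + 301 ≈ 453.24 → 453.
Site B: row 19.11–56.75 (AQI 51–100). (100−51)·(46.17−19.11)/(56.75−19.11) + 51 = 49·27.06/37.64 + 51 ≈ 86.23 → 86.
Site E: 77.54 ∈ [56.76, 116.94] ↔ index [101, 150].
101 + (77.54−56.76)·(150−101)/(116.94−56.76) = 101 + 20.78·49/60.18 ≈ 117.92, so AQI = 118.
Site K: row 19.11–56.75 (AQI 51–100). (100−51)·(51.24−19.11)/(56.75−19.11) + 51 = 49·32.13/37.64 + 51 ≈ 92.83 → 93.
AQIs: Site J=347, Site C=453, Site B=86, Site E=118, Site K=93. Sum = 347 + 453 + 86 + 118 + 93 = 1097.

1097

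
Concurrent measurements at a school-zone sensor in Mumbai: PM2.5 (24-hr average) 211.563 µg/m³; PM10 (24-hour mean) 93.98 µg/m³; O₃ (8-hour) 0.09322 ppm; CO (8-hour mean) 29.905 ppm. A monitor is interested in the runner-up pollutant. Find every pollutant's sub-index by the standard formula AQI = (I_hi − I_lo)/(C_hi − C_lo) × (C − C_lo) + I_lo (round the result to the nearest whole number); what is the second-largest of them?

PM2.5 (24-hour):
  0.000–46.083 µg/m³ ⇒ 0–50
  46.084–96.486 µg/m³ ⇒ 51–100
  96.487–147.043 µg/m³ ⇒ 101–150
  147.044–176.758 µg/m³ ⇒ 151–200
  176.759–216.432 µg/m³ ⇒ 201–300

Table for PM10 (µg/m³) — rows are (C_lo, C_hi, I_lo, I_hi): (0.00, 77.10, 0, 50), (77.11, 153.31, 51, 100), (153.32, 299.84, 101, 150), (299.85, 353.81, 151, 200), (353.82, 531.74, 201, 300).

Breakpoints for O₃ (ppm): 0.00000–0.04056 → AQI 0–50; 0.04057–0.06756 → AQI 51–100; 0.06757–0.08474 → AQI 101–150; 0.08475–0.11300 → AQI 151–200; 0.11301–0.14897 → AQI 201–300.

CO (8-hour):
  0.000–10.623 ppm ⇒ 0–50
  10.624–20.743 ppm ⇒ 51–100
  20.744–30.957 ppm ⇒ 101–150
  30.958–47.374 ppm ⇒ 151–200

166

PM2.5: 211.563 lies in 176.759–216.432, so I_lo=201, I_hi=300, C_lo=176.759, C_hi=216.432.
(300−201)/(216.432−176.759) × (211.563−176.759) + 201 = 99/39.673 × 34.804 + 201 ≈ 287.85 → 288.
PM10: 93.98 lies in 77.11–153.31, so I_lo=51, I_hi=100, C_lo=77.11, C_hi=153.31.
(100−51)/(153.31−77.11) × (93.98−77.11) + 51 = 49/76.20 × 16.87 + 51 ≈ 61.85 → 62.
O₃: row 0.08475–0.11300 (AQI 151–200). (200−151)·(0.09322−0.08475)/(0.11300−0.08475) + 151 = 49·0.00847/0.02825 + 151 ≈ 165.69 → 166.
CO: row 20.744–30.957 (AQI 101–150). (150−101)·(29.905−20.744)/(30.957−20.744) + 101 = 49·9.161/10.213 + 101 ≈ 144.95 → 145.
Sub-indices: PM2.5→288, PM10→62, O₃→166, CO→145. Ranked high→low: 288, 166, 145, 62. Second-highest sub-index = 166.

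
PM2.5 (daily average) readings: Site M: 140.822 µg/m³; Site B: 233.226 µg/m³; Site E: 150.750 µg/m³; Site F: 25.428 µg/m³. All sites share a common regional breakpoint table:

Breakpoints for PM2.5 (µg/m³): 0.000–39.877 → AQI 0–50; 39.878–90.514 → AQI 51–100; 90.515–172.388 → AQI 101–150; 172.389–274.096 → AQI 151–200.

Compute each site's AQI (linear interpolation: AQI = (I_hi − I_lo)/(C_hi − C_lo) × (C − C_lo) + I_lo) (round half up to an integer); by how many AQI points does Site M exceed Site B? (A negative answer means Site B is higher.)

Site M 140.822: bracket 90.515–172.388 → index 101–150; slope 49/81.873, offset 50.307.
AQI = 101 + 49/81.873·50.307 ≈ 131.11 ⇒ 131.
Site B: row 172.389–274.096 (AQI 151–200). (200−151)·(233.226−172.389)/(274.096−172.389) + 151 = 49·60.837/101.707 + 151 ≈ 180.31 → 180.
Site E: 150.750 ∈ [90.515, 172.388] ↔ index [101, 150].
101 + (150.750−90.515)·(150−101)/(172.388−90.515) = 101 + 60.235·49/81.873 ≈ 137.05, so AQI = 137.
Site F: 25.428 lies in 0.000–39.877, so I_lo=0, I_hi=50, C_lo=0.000, C_hi=39.877.
(50−0)/(39.877−0.000) × (25.428−0.000) + 0 = 50/39.877 × 25.428 + 0 ≈ 31.88 → 32.
AQIs: Site M=131, Site B=180, Site E=137, Site F=32. Site M (131) − Site B (180) = -49.

-49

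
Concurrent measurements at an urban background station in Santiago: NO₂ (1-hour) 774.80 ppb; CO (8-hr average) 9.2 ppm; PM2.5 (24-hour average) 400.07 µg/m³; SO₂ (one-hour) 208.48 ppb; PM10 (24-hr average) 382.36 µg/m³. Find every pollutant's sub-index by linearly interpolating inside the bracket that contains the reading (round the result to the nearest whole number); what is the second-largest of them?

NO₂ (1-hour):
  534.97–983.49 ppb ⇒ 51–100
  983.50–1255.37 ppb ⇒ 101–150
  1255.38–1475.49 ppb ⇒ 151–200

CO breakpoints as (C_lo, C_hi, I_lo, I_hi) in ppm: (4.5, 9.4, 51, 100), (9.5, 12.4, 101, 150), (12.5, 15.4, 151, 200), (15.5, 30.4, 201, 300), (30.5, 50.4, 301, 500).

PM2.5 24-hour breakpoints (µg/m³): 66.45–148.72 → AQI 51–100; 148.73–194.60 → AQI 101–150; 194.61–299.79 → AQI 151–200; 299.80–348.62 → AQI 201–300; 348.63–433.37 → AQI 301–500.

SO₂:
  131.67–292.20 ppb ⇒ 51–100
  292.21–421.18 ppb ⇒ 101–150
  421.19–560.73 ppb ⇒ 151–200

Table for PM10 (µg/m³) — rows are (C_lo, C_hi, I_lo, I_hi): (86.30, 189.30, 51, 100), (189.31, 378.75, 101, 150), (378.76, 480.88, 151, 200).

NO₂ 774.80: bracket 534.97–983.49 → index 51–100; slope 49/448.52, offset 239.83.
AQI = 51 + 49/448.52·239.83 ≈ 77.20 ⇒ 77.
CO 9.2: bracket 4.5–9.4 → index 51–100; slope 49/4.9, offset 4.7.
AQI = 51 + 49/4.9·4.7 ≈ 98.00 ⇒ 98.
PM2.5: 400.07 lies in 348.63–433.37, so I_lo=301, I_hi=500, C_lo=348.63, C_hi=433.37.
(500−301)/(433.37−348.63) × (400.07−348.63) + 301 = 199/84.74 × 51.44 + 301 ≈ 421.80 → 422.
SO₂ 208.48: bracket 131.67–292.20 → index 51–100; slope 49/160.53, offset 76.81.
AQI = 51 + 49/160.53·76.81 ≈ 74.45 ⇒ 74.
PM10: row 378.76–480.88 (AQI 151–200). (200−151)·(382.36−378.76)/(480.88−378.76) + 151 = 49·3.60/102.12 + 151 ≈ 152.73 → 153.
Sub-indices: NO₂→77, CO→98, PM2.5→422, SO₂→74, PM10→153. Ranked high→low: 422, 153, 98, 77, 74. Second-highest sub-index = 153.

153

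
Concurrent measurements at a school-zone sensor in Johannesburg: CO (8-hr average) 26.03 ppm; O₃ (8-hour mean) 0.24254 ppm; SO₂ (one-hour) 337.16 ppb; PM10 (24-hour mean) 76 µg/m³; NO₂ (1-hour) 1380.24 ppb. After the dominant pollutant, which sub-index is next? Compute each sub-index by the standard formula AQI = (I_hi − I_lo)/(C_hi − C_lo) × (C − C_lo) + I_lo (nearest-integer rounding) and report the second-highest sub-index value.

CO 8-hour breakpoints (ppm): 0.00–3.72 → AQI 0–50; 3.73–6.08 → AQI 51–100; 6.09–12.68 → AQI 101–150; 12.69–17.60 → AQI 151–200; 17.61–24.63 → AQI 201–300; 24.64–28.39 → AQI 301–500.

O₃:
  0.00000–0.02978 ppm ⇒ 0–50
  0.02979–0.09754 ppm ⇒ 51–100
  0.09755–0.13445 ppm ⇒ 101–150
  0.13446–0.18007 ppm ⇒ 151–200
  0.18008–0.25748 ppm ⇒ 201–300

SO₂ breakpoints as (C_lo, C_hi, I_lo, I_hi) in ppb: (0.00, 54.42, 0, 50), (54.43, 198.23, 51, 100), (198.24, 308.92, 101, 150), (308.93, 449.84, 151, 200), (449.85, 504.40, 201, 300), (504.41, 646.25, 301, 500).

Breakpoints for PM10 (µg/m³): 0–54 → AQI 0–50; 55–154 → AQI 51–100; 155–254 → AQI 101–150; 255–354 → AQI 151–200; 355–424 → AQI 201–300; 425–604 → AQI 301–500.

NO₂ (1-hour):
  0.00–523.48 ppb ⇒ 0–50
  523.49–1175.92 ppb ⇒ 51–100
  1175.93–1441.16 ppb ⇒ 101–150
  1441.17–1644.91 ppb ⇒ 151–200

CO: 26.03 ∈ [24.64, 28.39] ↔ index [301, 500].
301 + (26.03−24.64)·(500−301)/(28.39−24.64) = 301 + 1.39·199/3.75 ≈ 374.76, so AQI = 375.
O₃ 0.24254: bracket 0.18008–0.25748 → index 201–300; slope 99/0.07740, offset 0.06246.
AQI = 201 + 99/0.07740·0.06246 ≈ 280.89 ⇒ 281.
SO₂: 337.16 ∈ [308.93, 449.84] ↔ index [151, 200].
151 + (337.16−308.93)·(200−151)/(449.84−308.93) = 151 + 28.23·49/140.91 ≈ 160.82, so AQI = 161.
PM10: 76 lies in 55–154, so I_lo=51, I_hi=100, C_lo=55, C_hi=154.
(100−51)/(154−55) × (76−55) + 51 = 49/99 × 21 + 51 ≈ 61.39 → 61.
NO₂: row 1175.93–1441.16 (AQI 101–150). (150−101)·(1380.24−1175.93)/(1441.16−1175.93) + 101 = 49·204.31/265.23 + 101 ≈ 138.75 → 139.
Sub-indices: CO→375, O₃→281, SO₂→161, PM10→61, NO₂→139. Ranked high→low: 375, 281, 161, 139, 61. Second-highest sub-index = 281.

281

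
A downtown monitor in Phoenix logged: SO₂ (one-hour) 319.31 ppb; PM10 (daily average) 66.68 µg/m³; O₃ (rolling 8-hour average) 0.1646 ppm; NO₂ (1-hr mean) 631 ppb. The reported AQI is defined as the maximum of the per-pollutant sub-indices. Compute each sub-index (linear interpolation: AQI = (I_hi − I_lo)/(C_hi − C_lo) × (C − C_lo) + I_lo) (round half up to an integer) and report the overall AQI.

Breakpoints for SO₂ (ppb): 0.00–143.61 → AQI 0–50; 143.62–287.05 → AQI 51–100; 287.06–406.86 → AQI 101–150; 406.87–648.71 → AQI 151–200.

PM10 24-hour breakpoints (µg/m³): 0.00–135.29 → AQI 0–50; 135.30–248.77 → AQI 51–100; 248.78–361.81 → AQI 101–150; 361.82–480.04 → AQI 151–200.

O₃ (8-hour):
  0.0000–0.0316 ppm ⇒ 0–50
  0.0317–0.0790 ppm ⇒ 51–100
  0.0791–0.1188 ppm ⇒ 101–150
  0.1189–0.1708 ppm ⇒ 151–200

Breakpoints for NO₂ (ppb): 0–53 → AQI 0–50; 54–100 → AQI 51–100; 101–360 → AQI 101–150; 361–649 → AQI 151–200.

197

SO₂: 319.31 lies in 287.06–406.86, so I_lo=101, I_hi=150, C_lo=287.06, C_hi=406.86.
(150−101)/(406.86−287.06) × (319.31−287.06) + 101 = 49/119.80 × 32.25 + 101 ≈ 114.19 → 114.
PM10 66.68: bracket 0.00–135.29 → index 0–50; slope 50/135.29, offset 66.68.
AQI = 0 + 50/135.29·66.68 ≈ 24.64 ⇒ 25.
O₃: 0.1646 lies in 0.1189–0.1708, so I_lo=151, I_hi=200, C_lo=0.1189, C_hi=0.1708.
(200−151)/(0.1708−0.1189) × (0.1646−0.1189) + 151 = 49/0.0519 × 0.0457 + 151 ≈ 194.15 → 194.
NO₂ 631: bracket 361–649 → index 151–200; slope 49/288, offset 270.
AQI = 151 + 49/288·270 ≈ 196.94 ⇒ 197.
Sub-indices: SO₂→114, PM10→25, O₃→194, NO₂→197. Overall AQI = max = 197; dominant pollutant is NO₂.
AQI 197: Unhealthy.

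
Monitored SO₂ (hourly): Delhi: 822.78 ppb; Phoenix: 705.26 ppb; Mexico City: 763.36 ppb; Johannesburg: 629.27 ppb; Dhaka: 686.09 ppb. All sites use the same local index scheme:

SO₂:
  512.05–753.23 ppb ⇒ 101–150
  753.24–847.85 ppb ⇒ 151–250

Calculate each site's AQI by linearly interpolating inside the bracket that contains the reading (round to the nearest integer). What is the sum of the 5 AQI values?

787

Delhi: 822.78 lies in 753.24–847.85, so I_lo=151, I_hi=250, C_lo=753.24, C_hi=847.85.
(250−151)/(847.85−753.24) × (822.78−753.24) + 151 = 99/94.61 × 69.54 + 151 ≈ 223.77 → 224.
Phoenix: 705.26 lies in 512.05–753.23, so I_lo=101, I_hi=150, C_lo=512.05, C_hi=753.23.
(150−101)/(753.23−512.05) × (705.26−512.05) + 101 = 49/241.18 × 193.21 + 101 ≈ 140.25 → 140.
Mexico City 763.36: bracket 753.24–847.85 → index 151–250; slope 99/94.61, offset 10.12.
AQI = 151 + 99/94.61·10.12 ≈ 161.59 ⇒ 162.
Johannesburg 629.27: bracket 512.05–753.23 → index 101–150; slope 49/241.18, offset 117.22.
AQI = 101 + 49/241.18·117.22 ≈ 124.82 ⇒ 125.
Dhaka: 686.09 lies in 512.05–753.23, so I_lo=101, I_hi=150, C_lo=512.05, C_hi=753.23.
(150−101)/(753.23−512.05) × (686.09−512.05) + 101 = 49/241.18 × 174.04 + 101 ≈ 136.36 → 136.
AQIs: Delhi=224, Phoenix=140, Mexico City=162, Johannesburg=125, Dhaka=136. Sum = 224 + 140 + 162 + 125 + 136 = 787.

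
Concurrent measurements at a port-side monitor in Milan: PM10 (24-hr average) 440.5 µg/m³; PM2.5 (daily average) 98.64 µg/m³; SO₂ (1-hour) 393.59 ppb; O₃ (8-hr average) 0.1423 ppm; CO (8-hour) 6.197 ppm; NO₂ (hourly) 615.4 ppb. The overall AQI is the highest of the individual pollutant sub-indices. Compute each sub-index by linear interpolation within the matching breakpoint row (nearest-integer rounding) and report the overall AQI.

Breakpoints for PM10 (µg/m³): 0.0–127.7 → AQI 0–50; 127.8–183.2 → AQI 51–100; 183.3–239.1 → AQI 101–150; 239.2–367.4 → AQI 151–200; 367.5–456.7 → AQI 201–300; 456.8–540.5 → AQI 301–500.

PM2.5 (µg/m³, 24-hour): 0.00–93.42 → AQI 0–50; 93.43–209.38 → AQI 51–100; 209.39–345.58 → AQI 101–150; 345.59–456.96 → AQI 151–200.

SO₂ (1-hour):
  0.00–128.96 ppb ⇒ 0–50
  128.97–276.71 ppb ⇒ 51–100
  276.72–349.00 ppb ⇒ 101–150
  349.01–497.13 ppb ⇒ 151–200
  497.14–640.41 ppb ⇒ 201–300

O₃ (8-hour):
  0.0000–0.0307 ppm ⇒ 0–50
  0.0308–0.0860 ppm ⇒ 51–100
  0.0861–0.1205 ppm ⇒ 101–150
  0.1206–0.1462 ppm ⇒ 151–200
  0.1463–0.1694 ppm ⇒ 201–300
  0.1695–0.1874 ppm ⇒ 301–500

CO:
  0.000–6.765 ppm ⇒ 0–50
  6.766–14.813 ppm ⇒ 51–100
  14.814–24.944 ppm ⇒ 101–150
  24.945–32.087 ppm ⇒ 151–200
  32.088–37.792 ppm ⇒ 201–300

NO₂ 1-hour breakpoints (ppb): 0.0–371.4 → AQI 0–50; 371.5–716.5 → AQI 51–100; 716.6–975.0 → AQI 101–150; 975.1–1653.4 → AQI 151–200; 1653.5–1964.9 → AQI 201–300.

282

PM10: 440.5 ∈ [367.5, 456.7] ↔ index [201, 300].
201 + (440.5−367.5)·(300−201)/(456.7−367.5) = 201 + 73.0·99/89.2 ≈ 282.02, so AQI = 282.
PM2.5: 98.64 lies in 93.43–209.38, so I_lo=51, I_hi=100, C_lo=93.43, C_hi=209.38.
(100−51)/(209.38−93.43) × (98.64−93.43) + 51 = 49/115.95 × 5.21 + 51 ≈ 53.20 → 53.
SO₂: 393.59 lies in 349.01–497.13, so I_lo=151, I_hi=200, C_lo=349.01, C_hi=497.13.
(200−151)/(497.13−349.01) × (393.59−349.01) + 151 = 49/148.12 × 44.58 + 151 ≈ 165.75 → 166.
O₃: 0.1423 ∈ [0.1206, 0.1462] ↔ index [151, 200].
151 + (0.1423−0.1206)·(200−151)/(0.1462−0.1206) = 151 + 0.0217·49/0.0256 ≈ 192.54, so AQI = 193.
CO: 6.197 ∈ [0.000, 6.765] ↔ index [0, 50].
0 + (6.197−0.000)·(50−0)/(6.765−0.000) = 0 + 6.197·50/6.765 ≈ 45.80, so AQI = 46.
NO₂ 615.4: bracket 371.5–716.5 → index 51–100; slope 49/345.0, offset 243.9.
AQI = 51 + 49/345.0·243.9 ≈ 85.64 ⇒ 86.
Sub-indices: PM10→282, PM2.5→53, SO₂→166, O₃→193, CO→46, NO₂→86. Overall AQI = max = 282; dominant pollutant is PM10.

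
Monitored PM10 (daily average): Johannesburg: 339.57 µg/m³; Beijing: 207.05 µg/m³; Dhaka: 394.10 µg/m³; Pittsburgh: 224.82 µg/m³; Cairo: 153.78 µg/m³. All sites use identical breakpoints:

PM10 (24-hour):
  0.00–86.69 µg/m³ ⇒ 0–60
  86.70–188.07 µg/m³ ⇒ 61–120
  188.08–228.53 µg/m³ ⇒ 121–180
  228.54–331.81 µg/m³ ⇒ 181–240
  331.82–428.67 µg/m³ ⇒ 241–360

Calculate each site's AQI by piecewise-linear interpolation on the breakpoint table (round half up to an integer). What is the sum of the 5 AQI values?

993

Johannesburg: 339.57 lies in 331.82–428.67, so I_lo=241, I_hi=360, C_lo=331.82, C_hi=428.67.
(360−241)/(428.67−331.82) × (339.57−331.82) + 241 = 119/96.85 × 7.75 + 241 ≈ 250.52 → 251.
Beijing: 207.05 lies in 188.08–228.53, so I_lo=121, I_hi=180, C_lo=188.08, C_hi=228.53.
(180−121)/(228.53−188.08) × (207.05−188.08) + 121 = 59/40.45 × 18.97 + 121 ≈ 148.67 → 149.
Dhaka: 394.10 ∈ [331.82, 428.67] ↔ index [241, 360].
241 + (394.10−331.82)·(360−241)/(428.67−331.82) = 241 + 62.28·119/96.85 ≈ 317.52, so AQI = 318.
Pittsburgh 224.82: bracket 188.08–228.53 → index 121–180; slope 59/40.45, offset 36.74.
AQI = 121 + 59/40.45·36.74 ≈ 174.59 ⇒ 175.
Cairo: 153.78 lies in 86.70–188.07, so I_lo=61, I_hi=120, C_lo=86.70, C_hi=188.07.
(120−61)/(188.07−86.70) × (153.78−86.70) + 61 = 59/101.37 × 67.08 + 61 ≈ 100.04 → 100.
AQIs: Johannesburg=251, Beijing=149, Dhaka=318, Pittsburgh=175, Cairo=100. Sum = 251 + 149 + 318 + 175 + 100 = 993.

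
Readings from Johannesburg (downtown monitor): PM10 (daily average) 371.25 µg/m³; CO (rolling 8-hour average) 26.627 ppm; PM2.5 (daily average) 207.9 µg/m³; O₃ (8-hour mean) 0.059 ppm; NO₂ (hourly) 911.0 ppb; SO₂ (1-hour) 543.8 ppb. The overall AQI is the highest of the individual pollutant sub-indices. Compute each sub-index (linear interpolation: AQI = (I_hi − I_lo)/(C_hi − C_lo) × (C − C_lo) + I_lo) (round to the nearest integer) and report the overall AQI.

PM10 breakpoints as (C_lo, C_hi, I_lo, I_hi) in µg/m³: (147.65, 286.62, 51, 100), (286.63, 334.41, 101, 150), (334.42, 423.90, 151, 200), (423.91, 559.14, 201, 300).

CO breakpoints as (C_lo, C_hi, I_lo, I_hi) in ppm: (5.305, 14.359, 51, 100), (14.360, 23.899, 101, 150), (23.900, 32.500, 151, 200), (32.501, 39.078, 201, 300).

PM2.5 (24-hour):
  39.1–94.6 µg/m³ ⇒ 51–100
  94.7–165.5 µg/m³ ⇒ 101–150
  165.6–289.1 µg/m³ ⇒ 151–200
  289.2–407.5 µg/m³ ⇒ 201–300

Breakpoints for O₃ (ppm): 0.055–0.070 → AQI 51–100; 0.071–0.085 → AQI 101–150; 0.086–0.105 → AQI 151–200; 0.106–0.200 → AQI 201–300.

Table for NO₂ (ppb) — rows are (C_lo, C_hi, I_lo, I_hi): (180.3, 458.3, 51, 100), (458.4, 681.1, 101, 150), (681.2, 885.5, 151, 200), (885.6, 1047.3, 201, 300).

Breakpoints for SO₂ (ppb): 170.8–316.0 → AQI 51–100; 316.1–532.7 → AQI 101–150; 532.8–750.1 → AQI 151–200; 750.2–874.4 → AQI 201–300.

217

PM10: row 334.42–423.90 (AQI 151–200). (200−151)·(371.25−334.42)/(423.90−334.42) + 151 = 49·36.83/89.48 + 151 ≈ 171.17 → 171.
CO: 26.627 lies in 23.900–32.500, so I_lo=151, I_hi=200, C_lo=23.900, C_hi=32.500.
(200−151)/(32.500−23.900) × (26.627−23.900) + 151 = 49/8.600 × 2.727 + 151 ≈ 166.54 → 167.
PM2.5: row 165.6–289.1 (AQI 151–200). (200−151)·(207.9−165.6)/(289.1−165.6) + 151 = 49·42.3/123.5 + 151 ≈ 167.78 → 168.
O₃: 0.059 lies in 0.055–0.070, so I_lo=51, I_hi=100, C_lo=0.055, C_hi=0.070.
(100−51)/(0.070−0.055) × (0.059−0.055) + 51 = 49/0.015 × 0.004 + 51 ≈ 64.07 → 64.
NO₂: 911.0 lies in 885.6–1047.3, so I_lo=201, I_hi=300, C_lo=885.6, C_hi=1047.3.
(300−201)/(1047.3−885.6) × (911.0−885.6) + 201 = 99/161.7 × 25.4 + 201 ≈ 216.55 → 217.
SO₂: 543.8 ∈ [532.8, 750.1] ↔ index [151, 200].
151 + (543.8−532.8)·(200−151)/(750.1−532.8) = 151 + 11.0·49/217.3 ≈ 153.48, so AQI = 153.
Sub-indices: PM10→171, CO→167, PM2.5→168, O₃→64, NO₂→217, SO₂→153. Overall AQI = max = 217; dominant pollutant is NO₂.
AQI 217: Very Unhealthy.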